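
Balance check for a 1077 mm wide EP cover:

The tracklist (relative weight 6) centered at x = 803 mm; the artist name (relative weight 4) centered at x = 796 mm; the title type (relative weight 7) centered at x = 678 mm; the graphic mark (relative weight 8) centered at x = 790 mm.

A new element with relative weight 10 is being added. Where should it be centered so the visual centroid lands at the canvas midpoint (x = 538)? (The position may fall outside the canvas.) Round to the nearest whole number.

x ≈ -24

With the new element, Σw becomes 6 + 4 + 7 + 8 + 10 = 35.
Along x: (19068 + 10·x) / 35 = 538 (existing moment 6·803 + 4·796 + 7·678 + 8·790 = 19068) ⇒ x = (18830 − 19068) / 10 ≈ -23.80.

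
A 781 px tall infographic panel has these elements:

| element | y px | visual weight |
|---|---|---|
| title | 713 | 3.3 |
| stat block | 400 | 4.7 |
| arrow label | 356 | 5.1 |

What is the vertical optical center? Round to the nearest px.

Weights sum to 3.3 + 4.7 + 5.1 = 13.1.
Σw·y = 3.3·713 + 4.7·400 + 5.1·356 = 6048.5, so ȳ = 6048.5/13.1 ≈ 461.72.

y ≈ 462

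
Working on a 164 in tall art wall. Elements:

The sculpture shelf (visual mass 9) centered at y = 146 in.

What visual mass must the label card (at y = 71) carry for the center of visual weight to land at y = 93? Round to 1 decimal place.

w ≈ 21.7

Known: weight 9 with moment 9·146 = 1314.
Set Σw·y/Σw = 93: (1314 + 71w) = 93·(9 + w).
Solving: w = (93·9 − 1314) / (71 − 93) = -477 / -22 ≈ 21.68.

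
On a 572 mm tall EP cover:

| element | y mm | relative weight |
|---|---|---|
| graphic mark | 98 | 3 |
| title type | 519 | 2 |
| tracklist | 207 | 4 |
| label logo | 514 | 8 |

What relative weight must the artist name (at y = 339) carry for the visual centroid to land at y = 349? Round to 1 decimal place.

Known weights sum to 3 + 2 + 4 + 8 = 17; their moment is 3·98 + 2·519 + 4·207 + 8·514 = 6272.
Set Σw·y/Σw = 349: (6272 + 339w) = 349·(17 + w).
So w = (349·17 − 6272)/(339 − 349) = -339/-10 ≈ 33.90.

w ≈ 33.9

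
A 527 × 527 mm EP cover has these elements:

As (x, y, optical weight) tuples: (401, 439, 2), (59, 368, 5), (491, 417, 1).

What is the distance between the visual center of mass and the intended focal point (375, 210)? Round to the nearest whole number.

Total weight = 2 + 5 + 1 = 8.
x-moment: 2·401 + 5·59 + 1·491 = 1588; centroid 1588/8 ≈ 198.50.
y-moment: 2·439 + 5·368 + 1·417 = 3135; centroid 3135/8 ≈ 391.88.
Relative to (375, 210): Δ = (-176.50, 181.88); |Δ| = √(-176.50² + 181.88²) ≈ 253.44.

≈ 253 mm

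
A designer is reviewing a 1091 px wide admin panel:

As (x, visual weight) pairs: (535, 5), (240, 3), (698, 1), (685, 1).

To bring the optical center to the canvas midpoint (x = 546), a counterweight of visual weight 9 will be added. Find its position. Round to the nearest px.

x ≈ 622

After adding the counterweight, total weight = 5 + 3 + 1 + 1 + 9 = 19.
x: target moment 19×546 = 10374; current 5·535 + 3·240 + 1·698 + 1·685 = 4778; the counterweight supplies 5596, so x = 5596/9 ≈ 621.78.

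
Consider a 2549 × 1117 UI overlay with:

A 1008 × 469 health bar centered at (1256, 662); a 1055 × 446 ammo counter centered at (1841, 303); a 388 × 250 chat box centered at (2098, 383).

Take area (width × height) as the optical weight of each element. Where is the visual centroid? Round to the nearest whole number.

(1599, 474)

Taking area as weight: health bar 1008·469 = 472752, ammo counter 1055·446 = 470530, chat box 388·250 = 97000. Sum 1040282.
x: (472752·1256 + 470530·1841 + 97000·2098) / 1040282 = 1663528242 / 1040282 ≈ 1599.11
y: (472752·662 + 470530·303 + 97000·383) / 1040282 = 492683414 / 1040282 ≈ 473.61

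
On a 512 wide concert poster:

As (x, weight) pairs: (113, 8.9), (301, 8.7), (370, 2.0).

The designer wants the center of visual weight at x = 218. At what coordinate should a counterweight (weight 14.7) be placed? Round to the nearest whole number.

x ≈ 212

New total weight: (8.9 + 8.7 + 2.0) + 14.7 = 34.3.
Along x: (4364.4 + 14.7·x) / 34.3 = 218 (existing moment 8.9·113 + 8.7·301 + 2.0·370 = 4364.4) ⇒ x = (7477.4 − 4364.4) / 14.7 ≈ 211.77.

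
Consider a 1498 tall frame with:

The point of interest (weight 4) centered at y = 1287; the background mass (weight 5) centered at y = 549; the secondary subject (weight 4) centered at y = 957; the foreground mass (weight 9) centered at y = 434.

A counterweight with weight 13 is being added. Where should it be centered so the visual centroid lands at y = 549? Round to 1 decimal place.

y ≈ 276.0

With the counterweight, Σw becomes 4 + 5 + 4 + 9 + 13 = 35.
y: target moment 35×549 = 19215; current 4·1287 + 5·549 + 4·957 + 9·434 = 15627; the counterweight supplies 3588, so y = 3588/13 ≈ 276.00.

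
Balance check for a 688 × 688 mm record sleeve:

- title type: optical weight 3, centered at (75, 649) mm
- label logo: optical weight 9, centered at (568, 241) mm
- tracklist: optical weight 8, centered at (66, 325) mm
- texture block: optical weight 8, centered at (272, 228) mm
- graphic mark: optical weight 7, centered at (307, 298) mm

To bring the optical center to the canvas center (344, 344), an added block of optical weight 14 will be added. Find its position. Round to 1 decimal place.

New total weight: (3 + 9 + 8 + 8 + 7) + 14 = 49.
Along x: (10190 + 14·x) / 49 = 344 (existing moment 3·75 + 9·568 + 8·66 + 8·272 + 7·307 = 10190) ⇒ x = (16856 − 10190) / 14 ≈ 476.14.
Along y: (10626 + 14·y) / 49 = 344 (existing moment 3·649 + 9·241 + 8·325 + 8·228 + 7·298 = 10626) ⇒ y = (16856 − 10626) / 14 ≈ 445.00.

(476.1, 445.0)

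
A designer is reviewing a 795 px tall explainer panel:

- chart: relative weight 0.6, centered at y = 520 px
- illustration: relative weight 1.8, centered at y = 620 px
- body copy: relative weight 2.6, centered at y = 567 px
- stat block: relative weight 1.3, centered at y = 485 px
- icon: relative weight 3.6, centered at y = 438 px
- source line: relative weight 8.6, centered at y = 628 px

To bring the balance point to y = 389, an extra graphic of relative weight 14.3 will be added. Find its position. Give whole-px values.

y ≈ 157

After adding the extra graphic, total weight = 0.6 + 1.8 + 2.6 + 1.3 + 3.6 + 8.6 + 14.3 = 32.8.
Along y: (10510.3 + 14.3·y) / 32.8 = 389 (existing moment 0.6·520 + 1.8·620 + 2.6·567 + 1.3·485 + 3.6·438 + 8.6·628 = 10510.3) ⇒ y = (12759.2 − 10510.3) / 14.3 ≈ 157.27.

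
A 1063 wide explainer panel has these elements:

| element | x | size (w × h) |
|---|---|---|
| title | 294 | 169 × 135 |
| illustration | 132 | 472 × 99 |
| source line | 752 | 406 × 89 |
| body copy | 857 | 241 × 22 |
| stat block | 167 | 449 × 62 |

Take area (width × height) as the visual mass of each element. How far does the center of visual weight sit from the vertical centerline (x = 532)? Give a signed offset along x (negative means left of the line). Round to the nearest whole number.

Areas: title 169·135 = 22815, illustration 472·99 = 46728, source line 406·89 = 36134, body copy 241·22 = 5302, stat block 449·62 = 27838. Total weight = 138817.
x-moment: 22815·294 + 46728·132 + 36134·752 + 5302·857 + 27838·167 = 49241234; centroid 49241234/138817 ≈ 354.72.
Against x = 532, that's 354.72 − 532 = -177.28.

≈ -177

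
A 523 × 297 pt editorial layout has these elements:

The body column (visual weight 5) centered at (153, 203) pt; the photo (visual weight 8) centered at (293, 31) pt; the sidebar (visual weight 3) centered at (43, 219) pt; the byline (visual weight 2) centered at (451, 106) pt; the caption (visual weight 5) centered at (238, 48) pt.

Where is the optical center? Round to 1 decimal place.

Σw = 5 + 8 + 3 + 2 + 5 = 23.
x-moment: 5·153 + 8·293 + 3·43 + 2·451 + 5·238 = 5330; centroid 5330/23 ≈ 231.74.
y-moment: 5·203 + 8·31 + 3·219 + 2·106 + 5·48 = 2372; centroid 2372/23 ≈ 103.13.

(231.7, 103.1)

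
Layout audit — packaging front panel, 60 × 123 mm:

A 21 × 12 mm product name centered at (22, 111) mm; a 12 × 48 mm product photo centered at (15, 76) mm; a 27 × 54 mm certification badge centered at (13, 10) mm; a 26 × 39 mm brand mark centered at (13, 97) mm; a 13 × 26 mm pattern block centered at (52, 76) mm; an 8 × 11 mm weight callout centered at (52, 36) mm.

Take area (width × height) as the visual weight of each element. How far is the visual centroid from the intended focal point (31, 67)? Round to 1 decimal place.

Areas: product name 21·12 = 252, product photo 12·48 = 576, certification badge 27·54 = 1458, brand mark 26·39 = 1014, pattern block 13·26 = 338, weight callout 8·11 = 88. Total weight = 3726.
x: moment 68472 / weight 3726 ≈ 18.38
y: moment 213542 / weight 3726 ≈ 57.31
Relative to (31, 67): Δ = (-12.62, -9.69); |Δ| = √(-12.62² + -9.69²) ≈ 15.91.

≈ 15.9 mm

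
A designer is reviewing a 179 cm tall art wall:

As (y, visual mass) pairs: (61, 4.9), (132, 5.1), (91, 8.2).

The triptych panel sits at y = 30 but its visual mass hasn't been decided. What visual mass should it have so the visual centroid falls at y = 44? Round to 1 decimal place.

w ≈ 65.5

Fixed elements: Σw = 4.9 + 5.1 + 8.2 = 18.2, Σw·y = 4.9·61 + 5.1·132 + 8.2·91 = 1718.3.
Balance at y = 44 requires (1718.3 + w·30) / (18.2 + w) = 44.
Rearranging, w·(30 − 44) = 44·18.2 − 1718.3 = -917.5, so w ≈ -917.5/-14 = 65.54.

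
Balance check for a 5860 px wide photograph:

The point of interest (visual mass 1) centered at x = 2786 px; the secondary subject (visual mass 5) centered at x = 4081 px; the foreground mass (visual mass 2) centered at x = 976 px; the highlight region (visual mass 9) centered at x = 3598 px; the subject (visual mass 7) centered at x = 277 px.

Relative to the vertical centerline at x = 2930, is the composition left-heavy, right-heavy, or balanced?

Total weight = 1 + 5 + 2 + 9 + 7 = 24.
x: (1·2786 + 5·4081 + 2·976 + 9·3598 + 7·277) / 24 = 59464 / 24 ≈ 2477.67
2477.7 vs midline 2930 → left-heavy.

left-heavy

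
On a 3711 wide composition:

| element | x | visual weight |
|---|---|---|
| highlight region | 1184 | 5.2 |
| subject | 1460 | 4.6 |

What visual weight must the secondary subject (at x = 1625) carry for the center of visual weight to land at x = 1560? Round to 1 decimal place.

Known weights sum to 5.2 + 4.6 = 9.8; their moment is 5.2·1184 + 4.6·1460 = 12872.8.
For the centroid to hit 1560: (12872.8 + w·1625) / (9.8 + w) = 1560.
Solving: w = (1560·9.8 − 12872.8) / (1625 − 1560) = 2415.2 / 65 ≈ 37.16.

w ≈ 37.2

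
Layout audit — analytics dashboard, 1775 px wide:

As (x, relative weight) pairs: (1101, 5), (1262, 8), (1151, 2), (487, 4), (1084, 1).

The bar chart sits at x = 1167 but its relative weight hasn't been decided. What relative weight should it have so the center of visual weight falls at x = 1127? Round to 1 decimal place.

w ≈ 40.1

Existing Σw = 20 (5 + 8 + 2 + 4 + 1); existing moment 5·1101 + 8·1262 + 2·1151 + 4·487 + 1·1084 = 20935.
Balance at x = 1127 requires (20935 + w·1167) / (20 + w) = 1127.
So w = (1127·20 − 20935)/(1167 − 1127) = 1605/40 ≈ 40.12.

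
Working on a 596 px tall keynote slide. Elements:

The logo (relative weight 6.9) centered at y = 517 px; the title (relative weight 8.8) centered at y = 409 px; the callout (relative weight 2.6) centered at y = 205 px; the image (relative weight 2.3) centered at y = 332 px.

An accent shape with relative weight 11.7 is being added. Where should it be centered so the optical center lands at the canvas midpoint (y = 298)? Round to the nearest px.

y ≈ 99

New total weight: (6.9 + 8.8 + 2.6 + 2.3) + 11.7 = 32.3.
y: target moment 32.3×298 = 9625.4; current 6.9·517 + 8.8·409 + 2.6·205 + 2.3·332 = 8463.1; the accent shape supplies 1162.3, so y = 1162.3/11.7 ≈ 99.34.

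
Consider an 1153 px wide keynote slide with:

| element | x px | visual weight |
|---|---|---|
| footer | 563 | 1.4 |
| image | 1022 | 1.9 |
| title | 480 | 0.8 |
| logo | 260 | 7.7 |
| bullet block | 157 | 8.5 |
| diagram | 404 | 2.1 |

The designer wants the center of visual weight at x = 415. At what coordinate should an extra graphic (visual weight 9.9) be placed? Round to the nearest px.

x ≈ 617

With the extra graphic, Σw becomes 1.4 + 1.9 + 0.8 + 7.7 + 8.5 + 2.1 + 9.9 = 32.3.
x: target moment 32.3×415 = 13404.5; current 1.4·563 + 1.9·1022 + 0.8·480 + 7.7·260 + 8.5·157 + 2.1·404 = 7298.9; the extra graphic supplies 6105.6, so x = 6105.6/9.9 ≈ 616.73.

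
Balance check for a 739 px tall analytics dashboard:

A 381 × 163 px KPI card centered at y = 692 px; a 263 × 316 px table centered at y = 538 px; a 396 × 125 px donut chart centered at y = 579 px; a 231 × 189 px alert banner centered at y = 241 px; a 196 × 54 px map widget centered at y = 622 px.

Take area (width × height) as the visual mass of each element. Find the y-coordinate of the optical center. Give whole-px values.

y ≈ 536

Areas: KPI card 381·163 = 62103, table 263·316 = 83108, donut chart 396·125 = 49500, alert banner 231·189 = 43659, map widget 196·54 = 10584. Total weight = 248954.
Σw·y = 62103·692 + 83108·538 + 49500·579 + 43659·241 + 10584·622 = 133452947, so ȳ = 133452947/248954 ≈ 536.05.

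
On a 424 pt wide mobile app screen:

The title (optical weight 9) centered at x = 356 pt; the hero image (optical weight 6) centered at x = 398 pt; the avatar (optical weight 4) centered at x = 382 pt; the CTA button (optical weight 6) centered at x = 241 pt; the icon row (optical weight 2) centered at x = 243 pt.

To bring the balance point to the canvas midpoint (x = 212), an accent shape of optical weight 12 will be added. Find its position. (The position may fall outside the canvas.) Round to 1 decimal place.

With the accent shape, Σw becomes 9 + 6 + 4 + 6 + 2 + 12 = 39.
x: need Σw·x = 39·212 = 8268. Existing = 9·356 + 6·398 + 4·382 + 6·241 + 2·243 = 9052. Remainder -784 / 12 ≈ -65.33.

x ≈ -65.3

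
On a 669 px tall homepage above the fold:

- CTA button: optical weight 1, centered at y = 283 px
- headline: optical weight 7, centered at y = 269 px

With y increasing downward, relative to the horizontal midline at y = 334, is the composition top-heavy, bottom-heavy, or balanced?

Total weight = 1 + 7 = 8.
y-moment: 1·283 + 7·269 = 2166; centroid 2166/8 ≈ 270.75.
270.8 lies above (smaller y than) the midline 334, so the layout is top-heavy.

top-heavy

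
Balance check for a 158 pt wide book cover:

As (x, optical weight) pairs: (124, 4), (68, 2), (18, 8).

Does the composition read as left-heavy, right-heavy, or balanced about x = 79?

Total weight = 4 + 2 + 8 = 14.
x: (4·124 + 2·68 + 8·18) / 14 = 776 / 14 ≈ 55.43
55.4 vs midline 79 → left-heavy.

left-heavy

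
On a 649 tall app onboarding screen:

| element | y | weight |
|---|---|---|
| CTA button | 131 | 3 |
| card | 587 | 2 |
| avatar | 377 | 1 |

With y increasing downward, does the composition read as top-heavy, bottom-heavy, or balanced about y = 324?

balanced

Total weight = 3 + 2 + 1 = 6.
Σw·y = 3·131 + 2·587 + 1·377 = 1944, so ȳ = 1944/6 ≈ 324.00.
The centroid 324.00 matches the midline at 324, so the layout is balanced.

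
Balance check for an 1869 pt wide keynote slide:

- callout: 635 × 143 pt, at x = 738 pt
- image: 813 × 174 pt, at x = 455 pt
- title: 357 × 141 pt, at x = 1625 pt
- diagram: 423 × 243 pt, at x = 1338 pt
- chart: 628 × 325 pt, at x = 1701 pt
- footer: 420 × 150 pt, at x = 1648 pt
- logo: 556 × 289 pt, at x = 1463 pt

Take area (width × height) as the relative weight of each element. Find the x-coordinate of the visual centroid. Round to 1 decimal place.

x ≈ 1275.0

Areas → weights: callout 635·143 = 90805, image 813·174 = 141462, title 357·141 = 50337, diagram 423·243 = 102789, chart 628·325 = 204100, footer 420·150 = 63000, logo 556·289 = 160684; Σw = 813177.
x: (90805·738 + 141462·455 + 50337·1625 + 102789·1338 + 204100·1701 + 63000·1648 + 160684·1463) / 813177 = 1036787399 / 813177 ≈ 1274.98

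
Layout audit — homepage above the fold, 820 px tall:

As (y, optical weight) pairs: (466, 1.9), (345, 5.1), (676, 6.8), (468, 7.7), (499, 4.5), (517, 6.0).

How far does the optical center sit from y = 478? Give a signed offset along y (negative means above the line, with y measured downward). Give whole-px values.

≈ 28 px

Total weight = 1.9 + 5.1 + 6.8 + 7.7 + 4.5 + 6.0 = 32.0.
y-moment: 1.9·466 + 5.1·345 + 6.8·676 + 7.7·468 + 4.5·499 + 6.0·517 = 16192.8; centroid 16192.8/32.0 ≈ 506.02.
Offset from y = 478: 506.02 − 478 ≈ 28.02.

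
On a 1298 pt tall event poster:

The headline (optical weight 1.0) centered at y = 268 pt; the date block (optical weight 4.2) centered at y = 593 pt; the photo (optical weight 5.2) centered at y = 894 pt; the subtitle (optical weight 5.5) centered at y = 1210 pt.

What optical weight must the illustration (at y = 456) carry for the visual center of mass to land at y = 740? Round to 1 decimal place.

Fixed elements: Σw = 1.0 + 4.2 + 5.2 + 5.5 = 15.9, Σw·y = 1.0·268 + 4.2·593 + 5.2·894 + 5.5·1210 = 14062.4.
Set Σw·y/Σw = 740: (14062.4 + 456w) = 740·(15.9 + w).
Rearranging, w·(456 − 740) = 740·15.9 − 14062.4 = -2296.4, so w ≈ -2296.4/-284 = 8.09.

w ≈ 8.1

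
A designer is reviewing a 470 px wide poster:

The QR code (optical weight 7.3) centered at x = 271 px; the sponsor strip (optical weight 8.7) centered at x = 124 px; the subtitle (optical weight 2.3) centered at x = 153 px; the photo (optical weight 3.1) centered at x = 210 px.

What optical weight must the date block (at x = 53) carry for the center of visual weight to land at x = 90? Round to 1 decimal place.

Known weights sum to 7.3 + 8.7 + 2.3 + 3.1 = 21.4; their moment is 7.3·271 + 8.7·124 + 2.3·153 + 3.1·210 = 4060.0.
For the centroid to hit 90: (4060.0 + w·53) / (21.4 + w) = 90.
Rearranging, w·(53 − 90) = 90·21.4 − 4060.0 = -2134.0, so w ≈ -2134.0/-37 = 57.68.

w ≈ 57.7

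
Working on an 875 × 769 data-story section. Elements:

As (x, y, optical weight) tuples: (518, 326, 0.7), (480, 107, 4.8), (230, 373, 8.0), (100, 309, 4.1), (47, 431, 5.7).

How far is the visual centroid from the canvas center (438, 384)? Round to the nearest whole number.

≈ 225

Σw = 0.7 + 4.8 + 8.0 + 4.1 + 5.7 = 23.3.
Σw·x = 0.7·518 + 4.8·480 + 8.0·230 + 4.1·100 + 5.7·47 = 5184.5, so x̄ = 5184.5/23.3 ≈ 222.51.
Σw·y = 0.7·326 + 4.8·107 + 8.0·373 + 4.1·309 + 5.7·431 = 7449.4, so ȳ = 7449.4/23.3 ≈ 319.72.
Relative to (438, 384): Δ = (-215.49, -64.28); |Δ| = √(-215.49² + -64.28²) ≈ 224.87.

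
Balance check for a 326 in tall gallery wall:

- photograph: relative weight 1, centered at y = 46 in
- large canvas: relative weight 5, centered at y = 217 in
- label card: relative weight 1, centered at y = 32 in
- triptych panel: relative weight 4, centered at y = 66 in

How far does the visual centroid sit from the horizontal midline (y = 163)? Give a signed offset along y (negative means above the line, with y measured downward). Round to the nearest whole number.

Σw = 1 + 5 + 1 + 4 = 11.
Σw·y = 1·46 + 5·217 + 1·32 + 4·66 = 1427, so ȳ = 1427/11 ≈ 129.73.
Against y = 163, that's 129.73 − 163 = -33.27.

≈ -33 in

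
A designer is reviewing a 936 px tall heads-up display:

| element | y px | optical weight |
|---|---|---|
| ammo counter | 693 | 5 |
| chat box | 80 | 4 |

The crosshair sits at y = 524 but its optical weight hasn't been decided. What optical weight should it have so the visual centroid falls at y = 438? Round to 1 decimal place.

Existing Σw = 9 (5 + 4); existing moment 5·693 + 4·80 = 3785.
Balance at y = 438 requires (3785 + w·524) / (9 + w) = 438.
Solving: w = (438·9 − 3785) / (524 − 438) = 157 / 86 ≈ 1.83.

w ≈ 1.8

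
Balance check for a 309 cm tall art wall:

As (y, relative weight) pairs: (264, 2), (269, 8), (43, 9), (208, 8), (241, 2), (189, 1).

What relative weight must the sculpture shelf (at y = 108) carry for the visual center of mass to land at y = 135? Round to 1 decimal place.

w ≈ 50.1

Known weights sum to 2 + 8 + 9 + 8 + 2 + 1 = 30; their moment is 2·264 + 8·269 + 9·43 + 8·208 + 2·241 + 1·189 = 5402.
Balance at y = 135 requires (5402 + w·108) / (30 + w) = 135.
Rearranging, w·(108 − 135) = 135·30 − 5402 = -1352, so w ≈ -1352/-27 = 50.07.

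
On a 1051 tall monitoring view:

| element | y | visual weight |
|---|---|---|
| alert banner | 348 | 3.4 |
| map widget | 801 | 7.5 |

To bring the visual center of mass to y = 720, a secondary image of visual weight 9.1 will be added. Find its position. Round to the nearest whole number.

y ≈ 792

With the secondary image, Σw becomes 3.4 + 7.5 + 9.1 = 20.0.
Along y: (7190.7 + 9.1·y) / 20.0 = 720 (existing moment 3.4·348 + 7.5·801 = 7190.7) ⇒ y = (14400.0 − 7190.7) / 9.1 ≈ 792.23.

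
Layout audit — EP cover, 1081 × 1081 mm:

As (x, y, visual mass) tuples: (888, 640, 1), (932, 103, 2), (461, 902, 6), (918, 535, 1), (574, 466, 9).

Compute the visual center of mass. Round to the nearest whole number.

Σw = 1 + 2 + 6 + 1 + 9 = 19.
x-moment: 1·888 + 2·932 + 6·461 + 1·918 + 9·574 = 11602; centroid 11602/19 ≈ 610.63.
y-moment: 1·640 + 2·103 + 6·902 + 1·535 + 9·466 = 10987; centroid 10987/19 ≈ 578.26.

(611, 578)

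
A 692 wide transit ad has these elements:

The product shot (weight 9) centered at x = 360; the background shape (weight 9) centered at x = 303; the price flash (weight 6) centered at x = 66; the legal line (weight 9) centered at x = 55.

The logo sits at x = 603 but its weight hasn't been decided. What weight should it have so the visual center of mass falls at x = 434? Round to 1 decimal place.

Existing Σw = 33 (9 + 9 + 6 + 9); existing moment 9·360 + 9·303 + 6·66 + 9·55 = 6858.
Balance at x = 434 requires (6858 + w·603) / (33 + w) = 434.
So w = (434·33 − 6858)/(603 − 434) = 7464/169 ≈ 44.17.

w ≈ 44.2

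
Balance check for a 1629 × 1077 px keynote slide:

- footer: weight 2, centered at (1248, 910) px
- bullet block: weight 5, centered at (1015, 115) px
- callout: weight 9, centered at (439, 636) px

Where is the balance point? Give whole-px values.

Total weight = 2 + 5 + 9 = 16.
x-moment: 2·1248 + 5·1015 + 9·439 = 11522; centroid 11522/16 ≈ 720.12.
y-moment: 2·910 + 5·115 + 9·636 = 8119; centroid 8119/16 ≈ 507.44.

(720, 507)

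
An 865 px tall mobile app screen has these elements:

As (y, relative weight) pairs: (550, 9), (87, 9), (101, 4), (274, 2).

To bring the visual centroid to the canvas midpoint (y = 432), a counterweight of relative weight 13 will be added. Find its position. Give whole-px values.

New total weight: (9 + 9 + 4 + 2) + 13 = 37.
y: need Σw·y = 37·432 = 15984. Existing = 9·550 + 9·87 + 4·101 + 2·274 = 6685. Remainder 9299 / 13 ≈ 715.31.

y ≈ 715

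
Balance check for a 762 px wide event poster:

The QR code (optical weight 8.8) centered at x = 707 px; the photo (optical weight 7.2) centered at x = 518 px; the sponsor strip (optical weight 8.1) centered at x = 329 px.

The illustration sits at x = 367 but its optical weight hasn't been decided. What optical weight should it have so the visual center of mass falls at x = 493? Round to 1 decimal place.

w ≈ 5.8

Known weights sum to 8.8 + 7.2 + 8.1 = 24.1; their moment is 8.8·707 + 7.2·518 + 8.1·329 = 12616.1.
Set Σw·x/Σw = 493: (12616.1 + 367w) = 493·(24.1 + w).
So w = (493·24.1 − 12616.1)/(367 − 493) = -734.8/-126 ≈ 5.83.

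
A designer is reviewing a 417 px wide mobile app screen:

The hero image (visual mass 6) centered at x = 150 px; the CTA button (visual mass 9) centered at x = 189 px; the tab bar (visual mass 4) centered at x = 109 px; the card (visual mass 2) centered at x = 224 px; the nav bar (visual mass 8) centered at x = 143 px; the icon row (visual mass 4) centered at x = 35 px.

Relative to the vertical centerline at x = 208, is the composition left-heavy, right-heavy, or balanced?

left-heavy

Total weight = 6 + 9 + 4 + 2 + 8 + 4 = 33.
Σw·x = 6·150 + 9·189 + 4·109 + 2·224 + 8·143 + 4·35 = 4769, so x̄ = 4769/33 ≈ 144.52.
144.5 vs midline 208 → left-heavy.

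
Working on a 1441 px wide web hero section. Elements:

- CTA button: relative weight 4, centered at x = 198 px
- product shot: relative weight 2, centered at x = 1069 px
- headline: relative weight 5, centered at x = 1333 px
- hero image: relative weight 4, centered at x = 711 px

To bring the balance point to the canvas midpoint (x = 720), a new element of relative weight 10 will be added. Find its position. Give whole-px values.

x ≈ 556

New total weight: (4 + 2 + 5 + 4) + 10 = 25.
Along x: (12439 + 10·x) / 25 = 720 (existing moment 4·198 + 2·1069 + 5·1333 + 4·711 = 12439) ⇒ x = (18000 − 12439) / 10 ≈ 556.10.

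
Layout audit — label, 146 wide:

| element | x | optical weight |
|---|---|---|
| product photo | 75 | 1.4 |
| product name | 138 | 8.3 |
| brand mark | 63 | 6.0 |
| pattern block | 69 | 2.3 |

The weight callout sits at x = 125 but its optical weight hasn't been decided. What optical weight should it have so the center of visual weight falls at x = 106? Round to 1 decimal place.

Known weights sum to 1.4 + 8.3 + 6.0 + 2.3 = 18.0; their moment is 1.4·75 + 8.3·138 + 6.0·63 + 2.3·69 = 1787.1.
Set Σw·x/Σw = 106: (1787.1 + 125w) = 106·(18.0 + w).
Rearranging, w·(125 − 106) = 106·18.0 − 1787.1 = 120.9, so w ≈ 120.9/19 = 6.36.

w ≈ 6.4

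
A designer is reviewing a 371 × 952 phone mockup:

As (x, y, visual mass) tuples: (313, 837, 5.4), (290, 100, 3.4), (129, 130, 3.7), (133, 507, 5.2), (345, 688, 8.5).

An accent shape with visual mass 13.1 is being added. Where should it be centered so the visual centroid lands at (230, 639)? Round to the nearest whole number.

With the accent shape, Σw becomes 5.4 + 3.4 + 3.7 + 5.2 + 8.5 + 13.1 = 39.3.
x: need Σw·x = 39.3·230 = 9039.0. Existing = 5.4·313 + 3.4·290 + 3.7·129 + 5.2·133 + 8.5·345 = 6777.6. Remainder 2261.4 / 13.1 ≈ 172.63.
y: need Σw·y = 39.3·639 = 25112.7. Existing = 5.4·837 + 3.4·100 + 3.7·130 + 5.2·507 + 8.5·688 = 13825.2. Remainder 11287.5 / 13.1 ≈ 861.64.

(173, 862)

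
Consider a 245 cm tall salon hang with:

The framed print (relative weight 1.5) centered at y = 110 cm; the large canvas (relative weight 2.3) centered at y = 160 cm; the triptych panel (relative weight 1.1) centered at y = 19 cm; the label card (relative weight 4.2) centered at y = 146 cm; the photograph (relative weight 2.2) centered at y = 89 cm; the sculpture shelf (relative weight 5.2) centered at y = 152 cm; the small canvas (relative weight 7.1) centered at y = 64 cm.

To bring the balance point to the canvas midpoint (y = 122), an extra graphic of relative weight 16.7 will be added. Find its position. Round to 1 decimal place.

y ≈ 138.3

After adding the extra graphic, total weight = 1.5 + 2.3 + 1.1 + 4.2 + 2.2 + 5.2 + 7.1 + 16.7 = 40.3.
y: target moment 40.3×122 = 4916.6; current 1.5·110 + 2.3·160 + 1.1·19 + 4.2·146 + 2.2·89 + 5.2·152 + 7.1·64 = 2607.7; the extra graphic supplies 2308.9, so y = 2308.9/16.7 ≈ 138.26.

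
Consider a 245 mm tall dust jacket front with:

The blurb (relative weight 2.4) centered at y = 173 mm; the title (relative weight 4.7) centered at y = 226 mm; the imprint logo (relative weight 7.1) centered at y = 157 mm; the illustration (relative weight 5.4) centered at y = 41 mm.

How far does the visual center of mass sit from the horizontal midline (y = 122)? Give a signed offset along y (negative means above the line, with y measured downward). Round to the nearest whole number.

Σw = 2.4 + 4.7 + 7.1 + 5.4 = 19.6.
y-moment: 2.4·173 + 4.7·226 + 7.1·157 + 5.4·41 = 2813.5; centroid 2813.5/19.6 ≈ 143.55.
Against y = 122, that's 143.55 − 122 = 21.55.

≈ 22 mm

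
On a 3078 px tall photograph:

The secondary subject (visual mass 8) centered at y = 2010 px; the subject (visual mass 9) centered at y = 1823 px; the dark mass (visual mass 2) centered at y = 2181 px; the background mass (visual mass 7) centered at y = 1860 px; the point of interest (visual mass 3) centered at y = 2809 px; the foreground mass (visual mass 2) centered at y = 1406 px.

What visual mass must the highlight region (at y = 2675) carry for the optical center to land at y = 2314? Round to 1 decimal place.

w ≈ 29.4

Known weights sum to 8 + 9 + 2 + 7 + 3 + 2 = 31; their moment is 8·2010 + 9·1823 + 2·2181 + 7·1860 + 3·2809 + 2·1406 = 61108.
Balance at y = 2314 requires (61108 + w·2675) / (31 + w) = 2314.
Rearranging, w·(2675 − 2314) = 2314·31 − 61108 = 10626, so w ≈ 10626/361 = 29.43.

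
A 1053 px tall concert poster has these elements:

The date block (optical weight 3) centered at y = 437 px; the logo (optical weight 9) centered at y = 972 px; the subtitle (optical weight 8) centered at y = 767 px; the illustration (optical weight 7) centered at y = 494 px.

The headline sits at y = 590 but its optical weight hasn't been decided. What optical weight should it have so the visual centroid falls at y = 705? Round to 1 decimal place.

w ≈ 5.4

Known weights sum to 3 + 9 + 8 + 7 = 27; their moment is 3·437 + 9·972 + 8·767 + 7·494 = 19653.
Balance at y = 705 requires (19653 + w·590) / (27 + w) = 705.
Solving: w = (705·27 − 19653) / (590 − 705) = -618 / -115 ≈ 5.37.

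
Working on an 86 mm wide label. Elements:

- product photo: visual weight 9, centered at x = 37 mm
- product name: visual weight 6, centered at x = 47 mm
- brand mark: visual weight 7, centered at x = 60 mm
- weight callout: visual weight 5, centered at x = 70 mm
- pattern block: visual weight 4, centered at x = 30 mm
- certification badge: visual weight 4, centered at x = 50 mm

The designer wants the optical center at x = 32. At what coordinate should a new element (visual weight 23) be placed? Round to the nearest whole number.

x ≈ 7

With the new element, Σw becomes 9 + 6 + 7 + 5 + 4 + 4 + 23 = 58.
x: target moment 58×32 = 1856; current 9·37 + 6·47 + 7·60 + 5·70 + 4·30 + 4·50 = 1705; the new element supplies 151, so x = 151/23 ≈ 6.57.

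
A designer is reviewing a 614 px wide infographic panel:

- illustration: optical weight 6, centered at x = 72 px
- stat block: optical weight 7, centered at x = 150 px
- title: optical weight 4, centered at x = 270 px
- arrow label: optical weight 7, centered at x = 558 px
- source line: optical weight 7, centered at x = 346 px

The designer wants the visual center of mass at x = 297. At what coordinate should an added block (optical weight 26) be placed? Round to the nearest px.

x ≈ 309

After adding the added block, total weight = 6 + 7 + 4 + 7 + 7 + 26 = 57.
x: need Σw·x = 57·297 = 16929. Existing = 6·72 + 7·150 + 4·270 + 7·558 + 7·346 = 8890. Remainder 8039 / 26 ≈ 309.19.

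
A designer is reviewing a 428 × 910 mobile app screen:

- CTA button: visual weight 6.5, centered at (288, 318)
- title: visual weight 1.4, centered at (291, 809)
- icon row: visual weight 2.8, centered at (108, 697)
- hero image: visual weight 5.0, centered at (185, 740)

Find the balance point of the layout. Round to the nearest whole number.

(223, 564)

Σw = 6.5 + 1.4 + 2.8 + 5.0 = 15.7.
x: (6.5·288 + 1.4·291 + 2.8·108 + 5.0·185) / 15.7 = 3506.8 / 15.7 ≈ 223.36
y: (6.5·318 + 1.4·809 + 2.8·697 + 5.0·740) / 15.7 = 8851.2 / 15.7 ≈ 563.77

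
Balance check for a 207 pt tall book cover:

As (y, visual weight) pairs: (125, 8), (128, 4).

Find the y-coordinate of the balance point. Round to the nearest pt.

y ≈ 126

Σw = 8 + 4 = 12.
Σw·y = 8·125 + 4·128 = 1512, so ȳ = 1512/12 ≈ 126.00.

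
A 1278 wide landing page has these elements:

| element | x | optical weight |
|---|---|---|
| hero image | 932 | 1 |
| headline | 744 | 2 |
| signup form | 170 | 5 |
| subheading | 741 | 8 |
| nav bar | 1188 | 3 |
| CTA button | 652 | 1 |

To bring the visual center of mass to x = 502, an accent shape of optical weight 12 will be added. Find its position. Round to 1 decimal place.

x ≈ 220.8

After adding the accent shape, total weight = 1 + 2 + 5 + 8 + 3 + 1 + 12 = 32.
Along x: (13414 + 12·x) / 32 = 502 (existing moment 1·932 + 2·744 + 5·170 + 8·741 + 3·1188 + 1·652 = 13414) ⇒ x = (16064 − 13414) / 12 ≈ 220.83.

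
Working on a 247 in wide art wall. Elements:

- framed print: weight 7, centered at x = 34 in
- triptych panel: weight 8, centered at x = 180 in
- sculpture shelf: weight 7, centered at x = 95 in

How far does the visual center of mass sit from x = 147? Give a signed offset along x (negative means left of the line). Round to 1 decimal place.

≈ -40.5 in

Weights sum to 7 + 8 + 7 = 22.
Σw·x = 7·34 + 8·180 + 7·95 = 2343, so x̄ = 2343/22 ≈ 106.50.
Offset from x = 147: 106.50 − 147 ≈ -40.50.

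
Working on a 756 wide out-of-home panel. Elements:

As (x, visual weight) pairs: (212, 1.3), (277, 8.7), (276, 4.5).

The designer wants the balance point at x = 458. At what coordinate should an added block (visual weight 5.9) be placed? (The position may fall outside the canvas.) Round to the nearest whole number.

x ≈ 918

New total weight: (1.3 + 8.7 + 4.5) + 5.9 = 20.4.
x: target moment 20.4×458 = 9343.2; current 1.3·212 + 8.7·277 + 4.5·276 = 3927.5; the added block supplies 5415.7, so x = 5415.7/5.9 ≈ 917.92.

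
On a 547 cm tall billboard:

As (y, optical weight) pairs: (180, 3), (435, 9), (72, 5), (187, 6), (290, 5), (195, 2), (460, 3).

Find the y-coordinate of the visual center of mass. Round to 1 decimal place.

Σw = 3 + 9 + 5 + 6 + 5 + 2 + 3 = 33.
y: moment 9157 / weight 33 ≈ 277.48

y ≈ 277.5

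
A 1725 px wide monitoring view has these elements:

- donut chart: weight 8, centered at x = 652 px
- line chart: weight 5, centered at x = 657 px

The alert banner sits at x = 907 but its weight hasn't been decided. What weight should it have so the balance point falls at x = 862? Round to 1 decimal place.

w ≈ 60.1

Known weights sum to 8 + 5 = 13; their moment is 8·652 + 5·657 = 8501.
Set Σw·x/Σw = 862: (8501 + 907w) = 862·(13 + w).
Solving: w = (862·13 − 8501) / (907 − 862) = 2705 / 45 ≈ 60.11.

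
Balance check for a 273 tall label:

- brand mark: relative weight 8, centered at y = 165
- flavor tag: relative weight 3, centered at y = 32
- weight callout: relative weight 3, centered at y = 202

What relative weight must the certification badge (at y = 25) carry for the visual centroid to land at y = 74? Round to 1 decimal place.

Fixed elements: Σw = 8 + 3 + 3 = 14, Σw·y = 8·165 + 3·32 + 3·202 = 2022.
For the centroid to hit 74: (2022 + w·25) / (14 + w) = 74.
So w = (74·14 − 2022)/(25 − 74) = -986/-49 ≈ 20.12.

w ≈ 20.1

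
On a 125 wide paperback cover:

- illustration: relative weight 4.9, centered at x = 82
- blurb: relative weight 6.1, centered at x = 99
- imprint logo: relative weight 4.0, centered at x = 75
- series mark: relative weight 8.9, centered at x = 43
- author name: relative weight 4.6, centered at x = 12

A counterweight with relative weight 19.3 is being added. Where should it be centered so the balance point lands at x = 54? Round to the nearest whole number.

With the counterweight, Σw becomes 4.9 + 6.1 + 4.0 + 8.9 + 4.6 + 19.3 = 47.8.
x: target moment 47.8×54 = 2581.2; current 4.9·82 + 6.1·99 + 4.0·75 + 8.9·43 + 4.6·12 = 1743.6; the counterweight supplies 837.6, so x = 837.6/19.3 ≈ 43.40.

x ≈ 43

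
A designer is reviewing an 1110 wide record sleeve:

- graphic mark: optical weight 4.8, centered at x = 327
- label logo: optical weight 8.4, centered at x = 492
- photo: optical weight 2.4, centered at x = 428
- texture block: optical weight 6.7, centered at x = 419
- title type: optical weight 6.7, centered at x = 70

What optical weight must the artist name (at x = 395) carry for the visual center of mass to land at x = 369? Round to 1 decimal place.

w ≈ 26.7

Fixed elements: Σw = 4.8 + 8.4 + 2.4 + 6.7 + 6.7 = 29.0, Σw·x = 4.8·327 + 8.4·492 + 2.4·428 + 6.7·419 + 6.7·70 = 10005.9.
For the centroid to hit 369: (10005.9 + w·395) / (29.0 + w) = 369.
Solving: w = (369·29.0 − 10005.9) / (395 − 369) = 695.1 / 26 ≈ 26.73.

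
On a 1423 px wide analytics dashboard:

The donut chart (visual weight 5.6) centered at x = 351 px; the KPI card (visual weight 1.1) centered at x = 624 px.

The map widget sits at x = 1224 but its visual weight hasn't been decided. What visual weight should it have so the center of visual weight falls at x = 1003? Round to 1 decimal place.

w ≈ 18.4

Fixed elements: Σw = 5.6 + 1.1 = 6.7, Σw·x = 5.6·351 + 1.1·624 = 2652.0.
For the centroid to hit 1003: (2652.0 + w·1224) / (6.7 + w) = 1003.
So w = (1003·6.7 − 2652.0)/(1224 − 1003) = 4068.1/221 ≈ 18.41.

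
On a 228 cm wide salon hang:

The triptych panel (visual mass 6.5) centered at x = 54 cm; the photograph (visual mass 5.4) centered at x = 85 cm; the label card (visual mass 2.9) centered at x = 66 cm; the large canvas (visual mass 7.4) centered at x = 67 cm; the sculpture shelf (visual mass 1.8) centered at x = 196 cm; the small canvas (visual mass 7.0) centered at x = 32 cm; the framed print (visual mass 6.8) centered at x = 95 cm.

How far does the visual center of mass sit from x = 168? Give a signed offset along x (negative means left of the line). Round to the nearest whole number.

Total weight = 6.5 + 5.4 + 2.9 + 7.4 + 1.8 + 7.0 + 6.8 = 37.8.
Σw·x = 2720.0; x̄ = 2720.0/37.8 ≈ 71.96.
Difference: 71.96 − 168 ≈ -96.04.

≈ -96 cm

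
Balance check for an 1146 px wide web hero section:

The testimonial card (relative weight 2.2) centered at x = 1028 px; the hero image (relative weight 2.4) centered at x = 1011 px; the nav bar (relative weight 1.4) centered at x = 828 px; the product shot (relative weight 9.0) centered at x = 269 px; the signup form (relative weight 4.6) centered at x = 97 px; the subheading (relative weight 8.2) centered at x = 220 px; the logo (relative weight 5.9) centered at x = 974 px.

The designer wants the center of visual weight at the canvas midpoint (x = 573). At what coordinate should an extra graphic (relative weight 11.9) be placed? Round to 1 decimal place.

x ≈ 828.9

New total weight: (2.2 + 2.4 + 1.4 + 9.0 + 4.6 + 8.2 + 5.9) + 11.9 = 45.6.
x: need Σw·x = 45.6·573 = 26128.8. Existing = 2.2·1028 + 2.4·1011 + 1.4·828 + 9.0·269 + 4.6·97 + 8.2·220 + 5.9·974 = 16265.0. Remainder 9863.8 / 11.9 ≈ 828.89.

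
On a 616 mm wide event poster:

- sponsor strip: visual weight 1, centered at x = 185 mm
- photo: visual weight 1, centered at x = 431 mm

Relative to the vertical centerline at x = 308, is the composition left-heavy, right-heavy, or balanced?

balanced

Σw = 1 + 1 = 2.
x-moment: 1·185 + 1·431 = 616; centroid 616/2 ≈ 308.00.
That equals the midline 308 — balanced.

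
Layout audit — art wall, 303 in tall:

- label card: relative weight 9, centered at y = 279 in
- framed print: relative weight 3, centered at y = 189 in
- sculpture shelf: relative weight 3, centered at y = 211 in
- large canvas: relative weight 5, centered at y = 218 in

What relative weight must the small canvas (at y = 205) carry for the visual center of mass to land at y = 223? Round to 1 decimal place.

Fixed elements: Σw = 9 + 3 + 3 + 5 = 20, Σw·y = 9·279 + 3·189 + 3·211 + 5·218 = 4801.
Balance at y = 223 requires (4801 + w·205) / (20 + w) = 223.
Rearranging, w·(205 − 223) = 223·20 − 4801 = -341, so w ≈ -341/-18 = 18.94.

w ≈ 18.9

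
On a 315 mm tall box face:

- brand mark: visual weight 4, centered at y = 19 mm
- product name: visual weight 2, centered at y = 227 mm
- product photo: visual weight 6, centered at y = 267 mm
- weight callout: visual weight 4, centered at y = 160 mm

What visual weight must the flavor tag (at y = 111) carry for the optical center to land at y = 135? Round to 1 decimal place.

Known weights sum to 4 + 2 + 6 + 4 = 16; their moment is 4·19 + 2·227 + 6·267 + 4·160 = 2772.
Set Σw·y/Σw = 135: (2772 + 111w) = 135·(16 + w).
Rearranging, w·(111 − 135) = 135·16 − 2772 = -612, so w ≈ -612/-24 = 25.50.

w ≈ 25.5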